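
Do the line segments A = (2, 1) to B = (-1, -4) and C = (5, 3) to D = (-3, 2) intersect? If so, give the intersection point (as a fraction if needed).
No (intersection of containing lines falls outside at least one segment)

Parametrize and solve: t = -13/37, s = 9/37. At least one of these is outside [0, 1], so the segments do not intersect.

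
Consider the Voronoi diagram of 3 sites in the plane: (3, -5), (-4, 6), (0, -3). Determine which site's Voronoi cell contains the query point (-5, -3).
Nearest site = (0, -3)

The Voronoi cell of site s contains exactly those query points closer to s than to any other site. Compute squared distances from q = (-5, -3) to each site:
  (0 − -5)² + (-3 − -3)² = 25
  (3 − -5)² + (-5 − -3)² = 68
  (-4 − -5)² + (6 − -3)² = 82
Minimum is attained by (0, -3), so q lies in its Voronoi cell.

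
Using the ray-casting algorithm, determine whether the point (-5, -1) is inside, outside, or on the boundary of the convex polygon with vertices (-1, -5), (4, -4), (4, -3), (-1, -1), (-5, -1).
The point (-5, -1) lies on the polygon boundary

Boundary check: the query satisfies the collinearity and bounding-box conditions for some polygon edge, so it lies exactly on the boundary.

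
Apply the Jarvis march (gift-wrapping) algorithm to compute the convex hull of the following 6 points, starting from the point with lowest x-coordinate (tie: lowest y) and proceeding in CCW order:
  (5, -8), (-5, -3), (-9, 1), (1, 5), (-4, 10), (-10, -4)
Hull (CCW) = [(-10, -4), (5, -8), (1, 5), (-4, 10), (-9, 1)]

Jarvis march: at each step, from the current hull vertex p, select the next vertex q as the point such that every other point lies strictly to the left of (or on) the directed line p → q. (Equivalently: for every other point r, the cross product (q − p) × (r − p) ≥ 0.)
Starting point (lowest x, tie lowest y): (-10, -4). Wrap until returning to start. Resulting hull: (-10, -4), (5, -8), (1, 5), (-4, 10), (-9, 1).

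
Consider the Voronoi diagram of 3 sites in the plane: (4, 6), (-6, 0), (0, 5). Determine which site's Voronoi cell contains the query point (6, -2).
Nearest site = (4, 6)

The Voronoi cell of site s contains exactly those query points closer to s than to any other site. Compute squared distances from q = (6, -2) to each site:
  (4 − 6)² + (6 − -2)² = 68
  (0 − 6)² + (5 − -2)² = 85
  (-6 − 6)² + (0 − -2)² = 148
Minimum is attained by (4, 6), so q lies in its Voronoi cell.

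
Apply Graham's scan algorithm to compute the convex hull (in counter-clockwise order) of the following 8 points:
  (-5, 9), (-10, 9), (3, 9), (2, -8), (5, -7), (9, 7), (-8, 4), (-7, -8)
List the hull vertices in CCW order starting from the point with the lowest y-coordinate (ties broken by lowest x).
Hull (CCW) = [(-7, -8), (2, -8), (5, -7), (9, 7), (3, 9), (-10, 9)]

Graham scan procedure:
  1. Find the pivot p₀ = point with lowest y (tie → lowest x): (-7, -8).
  2. Sort the remaining points by polar angle around p₀.
  3. Walk through sorted points, maintaining a stack; pop the top while the last three entries make a non-left turn (cross product ≤ 0).
  4. Final stack is the convex hull in CCW order: (-7, -8), (2, -8), (5, -7), (9, 7), (3, 9), (-10, 9).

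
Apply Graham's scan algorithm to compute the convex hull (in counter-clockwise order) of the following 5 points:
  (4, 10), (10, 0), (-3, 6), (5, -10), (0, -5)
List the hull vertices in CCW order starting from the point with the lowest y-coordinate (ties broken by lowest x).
Hull (CCW) = [(5, -10), (10, 0), (4, 10), (-3, 6), (0, -5)]

Graham scan procedure:
  1. Find the pivot p₀ = point with lowest y (tie → lowest x): (5, -10).
  2. Sort the remaining points by polar angle around p₀.
  3. Walk through sorted points, maintaining a stack; pop the top while the last three entries make a non-left turn (cross product ≤ 0).
  4. Final stack is the convex hull in CCW order: (5, -10), (10, 0), (4, 10), (-3, 6), (0, -5).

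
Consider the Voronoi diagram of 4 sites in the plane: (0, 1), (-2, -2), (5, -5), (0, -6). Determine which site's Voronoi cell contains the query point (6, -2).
Nearest site = (5, -5)

The Voronoi cell of site s contains exactly those query points closer to s than to any other site. Compute squared distances from q = (6, -2) to each site:
  (5 − 6)² + (-5 − -2)² = 10
  (0 − 6)² + (1 − -2)² = 45
  (0 − 6)² + (-6 − -2)² = 52
  (-2 − 6)² + (-2 − -2)² = 64
Minimum is attained by (5, -5), so q lies in its Voronoi cell.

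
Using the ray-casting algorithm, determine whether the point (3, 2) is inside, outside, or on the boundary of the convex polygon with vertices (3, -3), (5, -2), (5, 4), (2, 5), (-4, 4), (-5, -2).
The point (3, 2) lies strictly inside the polygon

Cast a horizontal ray to the right from the query point and count how many polygon edges it crosses (each edge strictly once or zero times, handled with the usual half-open convention). 
Parity of crossings → odd ⇒ inside.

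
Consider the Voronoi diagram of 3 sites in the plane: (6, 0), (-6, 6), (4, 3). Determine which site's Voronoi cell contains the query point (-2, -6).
Nearest site = (6, 0)

The Voronoi cell of site s contains exactly those query points closer to s than to any other site. Compute squared distances from q = (-2, -6) to each site:
  (6 − -2)² + (0 − -6)² = 100
  (4 − -2)² + (3 − -6)² = 117
  (-6 − -2)² + (6 − -6)² = 160
Minimum is attained by (6, 0), so q lies in its Voronoi cell.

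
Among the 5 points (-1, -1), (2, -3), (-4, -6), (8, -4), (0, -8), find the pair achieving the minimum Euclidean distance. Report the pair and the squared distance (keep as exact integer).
Pair = ((-1, -1), (2, -3)); squared distance = 13

Compute all C(5, 2) = 10 pairwise squared distances (x_i − x_j)² + (y_i − y_j)². The minimum is 13, attained by the pair ((-1, -1), (2, -3)).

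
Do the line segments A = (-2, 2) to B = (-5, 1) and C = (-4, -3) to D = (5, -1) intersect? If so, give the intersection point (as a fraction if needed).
No (intersection of containing lines falls outside at least one segment)

Parametrize and solve: t = 41/3, s = -13/3. At least one of these is outside [0, 1], so the segments do not intersect.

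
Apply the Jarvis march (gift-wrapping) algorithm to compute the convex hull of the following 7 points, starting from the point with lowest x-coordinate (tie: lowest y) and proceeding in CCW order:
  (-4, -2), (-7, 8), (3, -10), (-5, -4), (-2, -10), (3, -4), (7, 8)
Hull (CCW) = [(-7, 8), (-5, -4), (-2, -10), (3, -10), (7, 8)]

Jarvis march: at each step, from the current hull vertex p, select the next vertex q as the point such that every other point lies strictly to the left of (or on) the directed line p → q. (Equivalently: for every other point r, the cross product (q − p) × (r − p) ≥ 0.)
Starting point (lowest x, tie lowest y): (-7, 8). Wrap until returning to start. Resulting hull: (-7, 8), (-5, -4), (-2, -10), (3, -10), (7, 8).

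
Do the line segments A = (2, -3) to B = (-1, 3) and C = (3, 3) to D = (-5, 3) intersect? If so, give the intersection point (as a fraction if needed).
Yes; intersection at (-1, 3) (t = 1 on AB, s = 1/2 on CD)

Parametrize AB as A + t(B − A) = (2 + -3 t, -3 + 6 t) and CD as C + s(D − C) = (3 + -8 s, 3 + 0 s). Solve the linear system for (t, s). Determinant = -48 ≠ 0, so a unique intersection of the containing lines exists. Solution: t = 1, s = 1/2 — both in [0, 1], so the segments cross. Intersection point: (-1, 3).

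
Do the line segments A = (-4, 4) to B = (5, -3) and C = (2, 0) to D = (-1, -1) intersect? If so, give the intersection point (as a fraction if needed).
Yes; intersection at (7/5, -1/5) (t = 3/5 on AB, s = 1/5 on CD)

Parametrize AB as A + t(B − A) = (-4 + 9 t, 4 + -7 t) and CD as C + s(D − C) = (2 + -3 s, 0 + -1 s). Solve the linear system for (t, s). Determinant = 30 ≠ 0, so a unique intersection of the containing lines exists. Solution: t = 3/5, s = 1/5 — both in [0, 1], so the segments cross. Intersection point: (7/5, -1/5).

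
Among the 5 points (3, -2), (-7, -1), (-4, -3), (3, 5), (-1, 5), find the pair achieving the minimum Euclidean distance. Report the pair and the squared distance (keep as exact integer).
Pair = ((-7, -1), (-4, -3)); squared distance = 13

Compute all C(5, 2) = 10 pairwise squared distances (x_i − x_j)² + (y_i − y_j)². The minimum is 13, attained by the pair ((-7, -1), (-4, -3)).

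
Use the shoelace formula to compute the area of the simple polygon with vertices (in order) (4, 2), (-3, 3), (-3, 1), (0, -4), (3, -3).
Area = 33

Shoelace formula: Area = (1/2) |Σ_i (x_i · y_{i+1} − x_{i+1} · y_i)| (indices mod n). Compute each cross term:
  (4)(3) − (-3)(2) = 18
  (-3)(1) − (-3)(3) = 6
  (-3)(-4) − (0)(1) = 12
  (0)(-3) − (3)(-4) = 12
  (3)(2) − (4)(-3) = 18
Sum = 66, so (signed) Area = 66/2 = 33, |Area| = 33.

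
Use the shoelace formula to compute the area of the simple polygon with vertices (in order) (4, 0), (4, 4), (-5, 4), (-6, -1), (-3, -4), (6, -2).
Area = 70

Shoelace formula: Area = (1/2) |Σ_i (x_i · y_{i+1} − x_{i+1} · y_i)| (indices mod n). Compute each cross term:
  (4)(4) − (4)(0) = 16
  (4)(4) − (-5)(4) = 36
  (-5)(-1) − (-6)(4) = 29
  (-6)(-4) − (-3)(-1) = 21
  (-3)(-2) − (6)(-4) = 30
  (6)(0) − (4)(-2) = 8
Sum = 140, so (signed) Area = 140/2 = 70, |Area| = 70.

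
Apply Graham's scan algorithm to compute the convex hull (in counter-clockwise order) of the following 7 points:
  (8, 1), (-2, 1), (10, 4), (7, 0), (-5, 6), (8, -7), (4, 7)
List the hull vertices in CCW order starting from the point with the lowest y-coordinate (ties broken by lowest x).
Hull (CCW) = [(8, -7), (10, 4), (4, 7), (-5, 6), (-2, 1)]

Graham scan procedure:
  1. Find the pivot p₀ = point with lowest y (tie → lowest x): (8, -7).
  2. Sort the remaining points by polar angle around p₀.
  3. Walk through sorted points, maintaining a stack; pop the top while the last three entries make a non-left turn (cross product ≤ 0).
  4. Final stack is the convex hull in CCW order: (8, -7), (10, 4), (4, 7), (-5, 6), (-2, 1).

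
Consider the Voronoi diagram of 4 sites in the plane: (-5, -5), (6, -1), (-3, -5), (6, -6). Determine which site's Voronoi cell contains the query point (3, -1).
Nearest site = (6, -1)

The Voronoi cell of site s contains exactly those query points closer to s than to any other site. Compute squared distances from q = (3, -1) to each site:
  (6 − 3)² + (-1 − -1)² = 9
  (6 − 3)² + (-6 − -1)² = 34
  (-3 − 3)² + (-5 − -1)² = 52
  (-5 − 3)² + (-5 − -1)² = 80
Minimum is attained by (6, -1), so q lies in its Voronoi cell.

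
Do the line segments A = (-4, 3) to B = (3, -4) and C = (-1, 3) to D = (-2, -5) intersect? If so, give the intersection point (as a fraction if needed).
Yes; intersection at (-4/3, 1/3) (t = 8/21 on AB, s = 1/3 on CD)

Parametrize AB as A + t(B − A) = (-4 + 7 t, 3 + -7 t) and CD as C + s(D − C) = (-1 + -1 s, 3 + -8 s). Solve the linear system for (t, s). Determinant = 63 ≠ 0, so a unique intersection of the containing lines exists. Solution: t = 8/21, s = 1/3 — both in [0, 1], so the segments cross. Intersection point: (-4/3, 1/3).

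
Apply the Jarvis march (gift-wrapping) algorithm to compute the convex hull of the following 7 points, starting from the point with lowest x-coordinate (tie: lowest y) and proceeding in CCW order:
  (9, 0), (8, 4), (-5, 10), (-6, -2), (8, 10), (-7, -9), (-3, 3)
Hull (CCW) = [(-7, -9), (9, 0), (8, 10), (-5, 10)]

Jarvis march: at each step, from the current hull vertex p, select the next vertex q as the point such that every other point lies strictly to the left of (or on) the directed line p → q. (Equivalently: for every other point r, the cross product (q − p) × (r − p) ≥ 0.)
Starting point (lowest x, tie lowest y): (-7, -9). Wrap until returning to start. Resulting hull: (-7, -9), (9, 0), (8, 10), (-5, 10).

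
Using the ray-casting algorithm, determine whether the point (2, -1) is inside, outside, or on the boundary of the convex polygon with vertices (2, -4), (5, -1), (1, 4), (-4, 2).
The point (2, -1) lies strictly inside the polygon

Cast a horizontal ray to the right from the query point and count how many polygon edges it crosses (each edge strictly once or zero times, handled with the usual half-open convention). 
Parity of crossings → odd ⇒ inside.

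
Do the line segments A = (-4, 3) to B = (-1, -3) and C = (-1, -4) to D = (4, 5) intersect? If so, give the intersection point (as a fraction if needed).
No (intersection of containing lines falls outside at least one segment)

Parametrize and solve: t = 62/57, s = 1/19. At least one of these is outside [0, 1], so the segments do not intersect.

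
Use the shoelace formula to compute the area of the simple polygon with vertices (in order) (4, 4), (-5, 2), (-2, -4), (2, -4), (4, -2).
Area = 52

Shoelace formula: Area = (1/2) |Σ_i (x_i · y_{i+1} − x_{i+1} · y_i)| (indices mod n). Compute each cross term:
  (4)(2) − (-5)(4) = 28
  (-5)(-4) − (-2)(2) = 24
  (-2)(-4) − (2)(-4) = 16
  (2)(-2) − (4)(-4) = 12
  (4)(4) − (4)(-2) = 24
Sum = 104, so (signed) Area = 104/2 = 52, |Area| = 52.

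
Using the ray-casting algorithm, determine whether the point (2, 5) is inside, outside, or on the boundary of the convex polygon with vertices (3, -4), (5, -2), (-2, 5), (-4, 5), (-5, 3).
The point (2, 5) lies strictly outside the polygon

Cast a horizontal ray to the right from the query point and count how many polygon edges it crosses (each edge strictly once or zero times, handled with the usual half-open convention). 
Parity of crossings → even ⇒ outside.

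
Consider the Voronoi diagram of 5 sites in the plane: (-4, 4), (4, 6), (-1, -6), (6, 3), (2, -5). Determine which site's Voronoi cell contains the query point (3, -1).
Nearest site = (2, -5)

The Voronoi cell of site s contains exactly those query points closer to s than to any other site. Compute squared distances from q = (3, -1) to each site:
  (2 − 3)² + (-5 − -1)² = 17
  (6 − 3)² + (3 − -1)² = 25
  (-1 − 3)² + (-6 − -1)² = 41
  (4 − 3)² + (6 − -1)² = 50
  (-4 − 3)² + (4 − -1)² = 74
Minimum is attained by (2, -5), so q lies in its Voronoi cell.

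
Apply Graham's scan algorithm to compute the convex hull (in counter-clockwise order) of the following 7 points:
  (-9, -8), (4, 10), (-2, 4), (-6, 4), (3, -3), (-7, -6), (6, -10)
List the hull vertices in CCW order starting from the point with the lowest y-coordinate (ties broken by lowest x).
Hull (CCW) = [(6, -10), (4, 10), (-6, 4), (-9, -8)]

Graham scan procedure:
  1. Find the pivot p₀ = point with lowest y (tie → lowest x): (6, -10).
  2. Sort the remaining points by polar angle around p₀.
  3. Walk through sorted points, maintaining a stack; pop the top while the last three entries make a non-left turn (cross product ≤ 0).
  4. Final stack is the convex hull in CCW order: (6, -10), (4, 10), (-6, 4), (-9, -8).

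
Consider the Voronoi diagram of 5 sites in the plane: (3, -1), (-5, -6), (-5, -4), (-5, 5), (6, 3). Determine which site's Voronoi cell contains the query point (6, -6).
Nearest site = (3, -1)

The Voronoi cell of site s contains exactly those query points closer to s than to any other site. Compute squared distances from q = (6, -6) to each site:
  (3 − 6)² + (-1 − -6)² = 34
  (6 − 6)² + (3 − -6)² = 81
  (-5 − 6)² + (-6 − -6)² = 121
  (-5 − 6)² + (-4 − -6)² = 125
  (-5 − 6)² + (5 − -6)² = 242
Minimum is attained by (3, -1), so q lies in its Voronoi cell.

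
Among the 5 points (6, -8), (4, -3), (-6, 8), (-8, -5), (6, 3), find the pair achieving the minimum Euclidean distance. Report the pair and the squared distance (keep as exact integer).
Pair = ((6, -8), (4, -3)); squared distance = 29

Compute all C(5, 2) = 10 pairwise squared distances (x_i − x_j)² + (y_i − y_j)². The minimum is 29, attained by the pair ((6, -8), (4, -3)).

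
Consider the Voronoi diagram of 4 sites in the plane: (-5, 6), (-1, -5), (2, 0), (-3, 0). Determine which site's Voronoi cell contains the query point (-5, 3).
Nearest site = (-5, 6)

The Voronoi cell of site s contains exactly those query points closer to s than to any other site. Compute squared distances from q = (-5, 3) to each site:
  (-5 − -5)² + (6 − 3)² = 9
  (-3 − -5)² + (0 − 3)² = 13
  (2 − -5)² + (0 − 3)² = 58
  (-1 − -5)² + (-5 − 3)² = 80
Minimum is attained by (-5, 6), so q lies in its Voronoi cell.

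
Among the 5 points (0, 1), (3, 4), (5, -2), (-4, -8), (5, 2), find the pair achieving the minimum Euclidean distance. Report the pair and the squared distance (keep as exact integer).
Pair = ((3, 4), (5, 2)); squared distance = 8

Compute all C(5, 2) = 10 pairwise squared distances (x_i − x_j)² + (y_i − y_j)². The minimum is 8, attained by the pair ((3, 4), (5, 2)).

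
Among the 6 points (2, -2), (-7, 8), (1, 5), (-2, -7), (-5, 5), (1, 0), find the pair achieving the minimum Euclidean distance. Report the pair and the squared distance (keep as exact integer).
Pair = ((2, -2), (1, 0)); squared distance = 5

Compute all C(6, 2) = 15 pairwise squared distances (x_i − x_j)² + (y_i − y_j)². The minimum is 5, attained by the pair ((2, -2), (1, 0)).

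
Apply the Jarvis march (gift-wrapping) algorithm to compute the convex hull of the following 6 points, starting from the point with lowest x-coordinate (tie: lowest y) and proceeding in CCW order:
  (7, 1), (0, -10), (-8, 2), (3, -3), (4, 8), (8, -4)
Hull (CCW) = [(-8, 2), (0, -10), (8, -4), (7, 1), (4, 8)]

Jarvis march: at each step, from the current hull vertex p, select the next vertex q as the point such that every other point lies strictly to the left of (or on) the directed line p → q. (Equivalently: for every other point r, the cross product (q − p) × (r − p) ≥ 0.)
Starting point (lowest x, tie lowest y): (-8, 2). Wrap until returning to start. Resulting hull: (-8, 2), (0, -10), (8, -4), (7, 1), (4, 8).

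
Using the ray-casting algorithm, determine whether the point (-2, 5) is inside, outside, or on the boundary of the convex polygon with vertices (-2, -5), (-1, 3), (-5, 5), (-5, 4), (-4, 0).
The point (-2, 5) lies strictly outside the polygon

Cast a horizontal ray to the right from the query point and count how many polygon edges it crosses (each edge strictly once or zero times, handled with the usual half-open convention). 
Parity of crossings → even ⇒ outside.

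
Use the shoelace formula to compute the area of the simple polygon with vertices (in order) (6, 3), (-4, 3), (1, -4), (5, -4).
Area = 49

Shoelace formula: Area = (1/2) |Σ_i (x_i · y_{i+1} − x_{i+1} · y_i)| (indices mod n). Compute each cross term:
  (6)(3) − (-4)(3) = 30
  (-4)(-4) − (1)(3) = 13
  (1)(-4) − (5)(-4) = 16
  (5)(3) − (6)(-4) = 39
Sum = 98, so (signed) Area = 98/2 = 49, |Area| = 49.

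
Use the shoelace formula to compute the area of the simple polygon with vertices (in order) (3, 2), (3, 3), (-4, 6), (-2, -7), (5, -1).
Area = 123/2

Shoelace formula: Area = (1/2) |Σ_i (x_i · y_{i+1} − x_{i+1} · y_i)| (indices mod n). Compute each cross term:
  (3)(3) − (3)(2) = 3
  (3)(6) − (-4)(3) = 30
  (-4)(-7) − (-2)(6) = 40
  (-2)(-1) − (5)(-7) = 37
  (5)(2) − (3)(-1) = 13
Sum = 123, so (signed) Area = 123/2 = 123/2, |Area| = 123/2.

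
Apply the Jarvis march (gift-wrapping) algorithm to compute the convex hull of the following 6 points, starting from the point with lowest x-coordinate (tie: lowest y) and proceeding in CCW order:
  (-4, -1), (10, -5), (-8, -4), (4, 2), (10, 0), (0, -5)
Hull (CCW) = [(-8, -4), (0, -5), (10, -5), (10, 0), (4, 2), (-4, -1)]

Jarvis march: at each step, from the current hull vertex p, select the next vertex q as the point such that every other point lies strictly to the left of (or on) the directed line p → q. (Equivalently: for every other point r, the cross product (q − p) × (r − p) ≥ 0.)
Starting point (lowest x, tie lowest y): (-8, -4). Wrap until returning to start. Resulting hull: (-8, -4), (0, -5), (10, -5), (10, 0), (4, 2), (-4, -1).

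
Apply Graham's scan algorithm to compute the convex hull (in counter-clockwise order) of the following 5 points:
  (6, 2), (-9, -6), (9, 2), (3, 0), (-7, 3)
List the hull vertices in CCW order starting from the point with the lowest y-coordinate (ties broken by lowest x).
Hull (CCW) = [(-9, -6), (9, 2), (-7, 3)]

Graham scan procedure:
  1. Find the pivot p₀ = point with lowest y (tie → lowest x): (-9, -6).
  2. Sort the remaining points by polar angle around p₀.
  3. Walk through sorted points, maintaining a stack; pop the top while the last three entries make a non-left turn (cross product ≤ 0).
  4. Final stack is the convex hull in CCW order: (-9, -6), (9, 2), (-7, 3).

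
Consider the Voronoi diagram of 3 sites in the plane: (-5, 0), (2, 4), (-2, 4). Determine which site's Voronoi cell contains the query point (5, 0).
Nearest site = (2, 4)

The Voronoi cell of site s contains exactly those query points closer to s than to any other site. Compute squared distances from q = (5, 0) to each site:
  (2 − 5)² + (4 − 0)² = 25
  (-2 − 5)² + (4 − 0)² = 65
  (-5 − 5)² + (0 − 0)² = 100
Minimum is attained by (2, 4), so q lies in its Voronoi cell.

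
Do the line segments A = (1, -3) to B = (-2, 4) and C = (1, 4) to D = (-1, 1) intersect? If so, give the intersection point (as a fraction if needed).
Yes; intersection at (-19/23, 29/23) (t = 14/23 on AB, s = 21/23 on CD)

Parametrize AB as A + t(B − A) = (1 + -3 t, -3 + 7 t) and CD as C + s(D − C) = (1 + -2 s, 4 + -3 s). Solve the linear system for (t, s). Determinant = -23 ≠ 0, so a unique intersection of the containing lines exists. Solution: t = 14/23, s = 21/23 — both in [0, 1], so the segments cross. Intersection point: (-19/23, 29/23).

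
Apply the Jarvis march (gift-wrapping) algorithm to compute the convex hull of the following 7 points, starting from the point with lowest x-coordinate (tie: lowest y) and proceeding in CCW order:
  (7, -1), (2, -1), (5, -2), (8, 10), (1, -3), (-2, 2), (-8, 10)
Hull (CCW) = [(-8, 10), (1, -3), (5, -2), (7, -1), (8, 10)]

Jarvis march: at each step, from the current hull vertex p, select the next vertex q as the point such that every other point lies strictly to the left of (or on) the directed line p → q. (Equivalently: for every other point r, the cross product (q − p) × (r − p) ≥ 0.)
Starting point (lowest x, tie lowest y): (-8, 10). Wrap until returning to start. Resulting hull: (-8, 10), (1, -3), (5, -2), (7, -1), (8, 10).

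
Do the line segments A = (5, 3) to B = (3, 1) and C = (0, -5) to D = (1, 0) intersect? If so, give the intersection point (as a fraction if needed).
No (intersection of containing lines falls outside at least one segment)

Parametrize and solve: t = 17/8, s = 3/4. At least one of these is outside [0, 1], so the segments do not intersect.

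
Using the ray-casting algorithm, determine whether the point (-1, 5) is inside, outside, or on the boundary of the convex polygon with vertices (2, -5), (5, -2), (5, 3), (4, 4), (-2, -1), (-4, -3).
The point (-1, 5) lies strictly outside the polygon

Cast a horizontal ray to the right from the query point and count how many polygon edges it crosses (each edge strictly once or zero times, handled with the usual half-open convention). 
Parity of crossings → even ⇒ outside.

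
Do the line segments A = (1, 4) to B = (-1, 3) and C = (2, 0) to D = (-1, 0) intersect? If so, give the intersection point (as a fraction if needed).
No (intersection of containing lines falls outside at least one segment)

Parametrize and solve: t = 4, s = 3. At least one of these is outside [0, 1], so the segments do not intersect.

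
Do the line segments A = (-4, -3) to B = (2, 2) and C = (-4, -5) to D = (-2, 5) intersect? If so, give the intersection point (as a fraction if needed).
Yes; intersection at (-88/25, -13/5) (t = 2/25 on AB, s = 6/25 on CD)

Parametrize AB as A + t(B − A) = (-4 + 6 t, -3 + 5 t) and CD as C + s(D − C) = (-4 + 2 s, -5 + 10 s). Solve the linear system for (t, s). Determinant = -50 ≠ 0, so a unique intersection of the containing lines exists. Solution: t = 2/25, s = 6/25 — both in [0, 1], so the segments cross. Intersection point: (-88/25, -13/5).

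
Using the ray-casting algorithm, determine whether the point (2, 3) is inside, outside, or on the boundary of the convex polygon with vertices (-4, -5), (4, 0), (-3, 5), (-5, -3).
The point (2, 3) lies strictly outside the polygon

Cast a horizontal ray to the right from the query point and count how many polygon edges it crosses (each edge strictly once or zero times, handled with the usual half-open convention). 
Parity of crossings → even ⇒ outside.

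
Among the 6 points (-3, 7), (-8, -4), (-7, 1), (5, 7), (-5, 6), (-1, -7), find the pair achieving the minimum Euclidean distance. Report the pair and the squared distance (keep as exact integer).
Pair = ((-3, 7), (-5, 6)); squared distance = 5

Compute all C(6, 2) = 15 pairwise squared distances (x_i − x_j)² + (y_i − y_j)². The minimum is 5, attained by the pair ((-3, 7), (-5, 6)).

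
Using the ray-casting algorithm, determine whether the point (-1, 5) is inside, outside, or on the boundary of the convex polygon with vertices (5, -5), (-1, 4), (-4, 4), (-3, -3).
The point (-1, 5) lies strictly outside the polygon

Cast a horizontal ray to the right from the query point and count how many polygon edges it crosses (each edge strictly once or zero times, handled with the usual half-open convention). 
Parity of crossings → even ⇒ outside.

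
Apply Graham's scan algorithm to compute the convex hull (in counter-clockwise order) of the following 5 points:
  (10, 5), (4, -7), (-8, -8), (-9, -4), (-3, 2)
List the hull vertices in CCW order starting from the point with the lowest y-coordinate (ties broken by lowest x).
Hull (CCW) = [(-8, -8), (4, -7), (10, 5), (-3, 2), (-9, -4)]

Graham scan procedure:
  1. Find the pivot p₀ = point with lowest y (tie → lowest x): (-8, -8).
  2. Sort the remaining points by polar angle around p₀.
  3. Walk through sorted points, maintaining a stack; pop the top while the last three entries make a non-left turn (cross product ≤ 0).
  4. Final stack is the convex hull in CCW order: (-8, -8), (4, -7), (10, 5), (-3, 2), (-9, -4).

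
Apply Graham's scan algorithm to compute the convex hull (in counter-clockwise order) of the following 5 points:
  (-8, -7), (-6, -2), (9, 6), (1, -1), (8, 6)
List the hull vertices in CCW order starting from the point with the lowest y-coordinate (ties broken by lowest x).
Hull (CCW) = [(-8, -7), (1, -1), (9, 6), (8, 6), (-6, -2)]

Graham scan procedure:
  1. Find the pivot p₀ = point with lowest y (tie → lowest x): (-8, -7).
  2. Sort the remaining points by polar angle around p₀.
  3. Walk through sorted points, maintaining a stack; pop the top while the last three entries make a non-left turn (cross product ≤ 0).
  4. Final stack is the convex hull in CCW order: (-8, -7), (1, -1), (9, 6), (8, 6), (-6, -2).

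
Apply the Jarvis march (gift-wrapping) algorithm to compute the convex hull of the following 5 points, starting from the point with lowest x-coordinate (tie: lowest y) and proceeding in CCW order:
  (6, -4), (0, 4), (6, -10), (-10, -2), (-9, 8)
Hull (CCW) = [(-10, -2), (6, -10), (6, -4), (0, 4), (-9, 8)]

Jarvis march: at each step, from the current hull vertex p, select the next vertex q as the point such that every other point lies strictly to the left of (or on) the directed line p → q. (Equivalently: for every other point r, the cross product (q − p) × (r − p) ≥ 0.)
Starting point (lowest x, tie lowest y): (-10, -2). Wrap until returning to start. Resulting hull: (-10, -2), (6, -10), (6, -4), (0, 4), (-9, 8).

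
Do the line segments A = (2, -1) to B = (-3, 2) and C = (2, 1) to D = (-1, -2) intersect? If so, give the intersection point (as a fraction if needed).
Yes; intersection at (3/4, -1/4) (t = 1/4 on AB, s = 5/12 on CD)

Parametrize AB as A + t(B − A) = (2 + -5 t, -1 + 3 t) and CD as C + s(D − C) = (2 + -3 s, 1 + -3 s). Solve the linear system for (t, s). Determinant = -24 ≠ 0, so a unique intersection of the containing lines exists. Solution: t = 1/4, s = 5/12 — both in [0, 1], so the segments cross. Intersection point: (3/4, -1/4).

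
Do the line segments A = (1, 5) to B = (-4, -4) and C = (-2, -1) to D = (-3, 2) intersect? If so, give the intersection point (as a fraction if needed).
Yes; intersection at (-17/8, -5/8) (t = 5/8 on AB, s = 1/8 on CD)

Parametrize AB as A + t(B − A) = (1 + -5 t, 5 + -9 t) and CD as C + s(D − C) = (-2 + -1 s, -1 + 3 s). Solve the linear system for (t, s). Determinant = 24 ≠ 0, so a unique intersection of the containing lines exists. Solution: t = 5/8, s = 1/8 — both in [0, 1], so the segments cross. Intersection point: (-17/8, -5/8).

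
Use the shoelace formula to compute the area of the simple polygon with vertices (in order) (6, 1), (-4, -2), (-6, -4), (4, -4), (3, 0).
Area = 51/2

Shoelace formula: Area = (1/2) |Σ_i (x_i · y_{i+1} − x_{i+1} · y_i)| (indices mod n). Compute each cross term:
  (6)(-2) − (-4)(1) = -8
  (-4)(-4) − (-6)(-2) = 4
  (-6)(-4) − (4)(-4) = 40
  (4)(0) − (3)(-4) = 12
  (3)(1) − (6)(0) = 3
Sum = 51, so (signed) Area = 51/2 = 51/2, |Area| = 51/2.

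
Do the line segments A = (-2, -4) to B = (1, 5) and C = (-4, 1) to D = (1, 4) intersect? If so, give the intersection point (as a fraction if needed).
Yes; intersection at (7/12, 15/4) (t = 31/36 on AB, s = 11/12 on CD)

Parametrize AB as A + t(B − A) = (-2 + 3 t, -4 + 9 t) and CD as C + s(D − C) = (-4 + 5 s, 1 + 3 s). Solve the linear system for (t, s). Determinant = 36 ≠ 0, so a unique intersection of the containing lines exists. Solution: t = 31/36, s = 11/12 — both in [0, 1], so the segments cross. Intersection point: (7/12, 15/4).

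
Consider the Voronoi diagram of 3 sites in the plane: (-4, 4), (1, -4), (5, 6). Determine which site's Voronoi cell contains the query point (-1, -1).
Nearest site = (1, -4)

The Voronoi cell of site s contains exactly those query points closer to s than to any other site. Compute squared distances from q = (-1, -1) to each site:
  (1 − -1)² + (-4 − -1)² = 13
  (-4 − -1)² + (4 − -1)² = 34
  (5 − -1)² + (6 − -1)² = 85
Minimum is attained by (1, -4), so q lies in its Voronoi cell.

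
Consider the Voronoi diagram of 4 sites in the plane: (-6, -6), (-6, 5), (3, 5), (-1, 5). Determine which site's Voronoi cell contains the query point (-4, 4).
Nearest site = (-6, 5)

The Voronoi cell of site s contains exactly those query points closer to s than to any other site. Compute squared distances from q = (-4, 4) to each site:
  (-6 − -4)² + (5 − 4)² = 5
  (-1 − -4)² + (5 − 4)² = 10
  (3 − -4)² + (5 − 4)² = 50
  (-6 − -4)² + (-6 − 4)² = 104
Minimum is attained by (-6, 5), so q lies in its Voronoi cell.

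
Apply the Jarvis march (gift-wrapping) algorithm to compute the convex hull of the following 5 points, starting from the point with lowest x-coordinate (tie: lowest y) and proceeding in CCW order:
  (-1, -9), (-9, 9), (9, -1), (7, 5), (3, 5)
Hull (CCW) = [(-9, 9), (-1, -9), (9, -1), (7, 5)]

Jarvis march: at each step, from the current hull vertex p, select the next vertex q as the point such that every other point lies strictly to the left of (or on) the directed line p → q. (Equivalently: for every other point r, the cross product (q − p) × (r − p) ≥ 0.)
Starting point (lowest x, tie lowest y): (-9, 9). Wrap until returning to start. Resulting hull: (-9, 9), (-1, -9), (9, -1), (7, 5).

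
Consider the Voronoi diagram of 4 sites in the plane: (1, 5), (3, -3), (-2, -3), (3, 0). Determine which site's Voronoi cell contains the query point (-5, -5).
Nearest site = (-2, -3)

The Voronoi cell of site s contains exactly those query points closer to s than to any other site. Compute squared distances from q = (-5, -5) to each site:
  (-2 − -5)² + (-3 − -5)² = 13
  (3 − -5)² + (-3 − -5)² = 68
  (3 − -5)² + (0 − -5)² = 89
  (1 − -5)² + (5 − -5)² = 136
Minimum is attained by (-2, -3), so q lies in its Voronoi cell.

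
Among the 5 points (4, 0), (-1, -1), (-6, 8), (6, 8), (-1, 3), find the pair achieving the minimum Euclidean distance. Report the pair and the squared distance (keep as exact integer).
Pair = ((-1, -1), (-1, 3)); squared distance = 16

Compute all C(5, 2) = 10 pairwise squared distances (x_i − x_j)² + (y_i − y_j)². The minimum is 16, attained by the pair ((-1, -1), (-1, 3)).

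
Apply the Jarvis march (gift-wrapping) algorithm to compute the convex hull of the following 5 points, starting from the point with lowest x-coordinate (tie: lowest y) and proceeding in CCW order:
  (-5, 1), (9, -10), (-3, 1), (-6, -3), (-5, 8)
Hull (CCW) = [(-6, -3), (9, -10), (-5, 8)]

Jarvis march: at each step, from the current hull vertex p, select the next vertex q as the point such that every other point lies strictly to the left of (or on) the directed line p → q. (Equivalently: for every other point r, the cross product (q − p) × (r − p) ≥ 0.)
Starting point (lowest x, tie lowest y): (-6, -3). Wrap until returning to start. Resulting hull: (-6, -3), (9, -10), (-5, 8).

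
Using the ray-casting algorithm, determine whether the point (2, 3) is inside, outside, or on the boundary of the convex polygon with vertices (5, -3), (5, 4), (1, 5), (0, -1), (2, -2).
The point (2, 3) lies strictly inside the polygon

Cast a horizontal ray to the right from the query point and count how many polygon edges it crosses (each edge strictly once or zero times, handled with the usual half-open convention). 
Parity of crossings → odd ⇒ inside.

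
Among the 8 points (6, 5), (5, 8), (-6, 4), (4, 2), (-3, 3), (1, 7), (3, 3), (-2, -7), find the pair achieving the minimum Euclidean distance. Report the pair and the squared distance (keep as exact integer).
Pair = ((4, 2), (3, 3)); squared distance = 2

Compute all C(8, 2) = 28 pairwise squared distances (x_i − x_j)² + (y_i − y_j)². The minimum is 2, attained by the pair ((4, 2), (3, 3)).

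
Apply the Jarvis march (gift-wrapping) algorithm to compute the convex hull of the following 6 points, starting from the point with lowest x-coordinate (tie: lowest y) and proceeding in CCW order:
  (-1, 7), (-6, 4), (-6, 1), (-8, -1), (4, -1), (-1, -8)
Hull (CCW) = [(-8, -1), (-1, -8), (4, -1), (-1, 7), (-6, 4)]

Jarvis march: at each step, from the current hull vertex p, select the next vertex q as the point such that every other point lies strictly to the left of (or on) the directed line p → q. (Equivalently: for every other point r, the cross product (q − p) × (r − p) ≥ 0.)
Starting point (lowest x, tie lowest y): (-8, -1). Wrap until returning to start. Resulting hull: (-8, -1), (-1, -8), (4, -1), (-1, 7), (-6, 4).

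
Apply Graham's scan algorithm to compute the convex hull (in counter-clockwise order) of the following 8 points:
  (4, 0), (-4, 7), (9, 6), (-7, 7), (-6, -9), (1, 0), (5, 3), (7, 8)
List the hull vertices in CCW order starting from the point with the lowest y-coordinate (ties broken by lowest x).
Hull (CCW) = [(-6, -9), (4, 0), (9, 6), (7, 8), (-7, 7)]

Graham scan procedure:
  1. Find the pivot p₀ = point with lowest y (tie → lowest x): (-6, -9).
  2. Sort the remaining points by polar angle around p₀.
  3. Walk through sorted points, maintaining a stack; pop the top while the last three entries make a non-left turn (cross product ≤ 0).
  4. Final stack is the convex hull in CCW order: (-6, -9), (4, 0), (9, 6), (7, 8), (-7, 7).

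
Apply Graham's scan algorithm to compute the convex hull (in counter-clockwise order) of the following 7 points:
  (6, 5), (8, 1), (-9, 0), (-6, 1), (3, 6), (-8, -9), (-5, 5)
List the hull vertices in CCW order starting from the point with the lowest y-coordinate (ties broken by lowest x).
Hull (CCW) = [(-8, -9), (8, 1), (6, 5), (3, 6), (-5, 5), (-9, 0)]

Graham scan procedure:
  1. Find the pivot p₀ = point with lowest y (tie → lowest x): (-8, -9).
  2. Sort the remaining points by polar angle around p₀.
  3. Walk through sorted points, maintaining a stack; pop the top while the last three entries make a non-left turn (cross product ≤ 0).
  4. Final stack is the convex hull in CCW order: (-8, -9), (8, 1), (6, 5), (3, 6), (-5, 5), (-9, 0).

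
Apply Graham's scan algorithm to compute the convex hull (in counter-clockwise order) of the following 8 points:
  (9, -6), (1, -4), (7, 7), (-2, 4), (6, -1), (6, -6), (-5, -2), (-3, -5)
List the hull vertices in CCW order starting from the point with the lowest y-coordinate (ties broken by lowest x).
Hull (CCW) = [(6, -6), (9, -6), (7, 7), (-2, 4), (-5, -2), (-3, -5)]

Graham scan procedure:
  1. Find the pivot p₀ = point with lowest y (tie → lowest x): (6, -6).
  2. Sort the remaining points by polar angle around p₀.
  3. Walk through sorted points, maintaining a stack; pop the top while the last three entries make a non-left turn (cross product ≤ 0).
  4. Final stack is the convex hull in CCW order: (6, -6), (9, -6), (7, 7), (-2, 4), (-5, -2), (-3, -5).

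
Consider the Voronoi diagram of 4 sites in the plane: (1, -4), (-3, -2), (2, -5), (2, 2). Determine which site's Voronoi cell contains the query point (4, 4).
Nearest site = (2, 2)

The Voronoi cell of site s contains exactly those query points closer to s than to any other site. Compute squared distances from q = (4, 4) to each site:
  (2 − 4)² + (2 − 4)² = 8
  (1 − 4)² + (-4 − 4)² = 73
  (-3 − 4)² + (-2 − 4)² = 85
  (2 − 4)² + (-5 − 4)² = 85
Minimum is attained by (2, 2), so q lies in its Voronoi cell.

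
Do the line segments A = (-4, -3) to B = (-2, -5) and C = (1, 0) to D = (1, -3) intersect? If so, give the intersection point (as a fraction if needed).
No (intersection of containing lines falls outside at least one segment)

Parametrize and solve: t = 5/2, s = 8/3. At least one of these is outside [0, 1], so the segments do not intersect.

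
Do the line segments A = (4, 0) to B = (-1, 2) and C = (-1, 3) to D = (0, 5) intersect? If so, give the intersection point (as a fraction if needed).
No (intersection of containing lines falls outside at least one segment)

Parametrize and solve: t = 13/12, s = -5/12. At least one of these is outside [0, 1], so the segments do not intersect.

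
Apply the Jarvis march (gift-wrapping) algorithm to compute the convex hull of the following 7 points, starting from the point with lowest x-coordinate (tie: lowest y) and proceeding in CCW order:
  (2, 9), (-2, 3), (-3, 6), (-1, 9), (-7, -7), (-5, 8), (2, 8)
Hull (CCW) = [(-7, -7), (2, 8), (2, 9), (-1, 9), (-5, 8)]

Jarvis march: at each step, from the current hull vertex p, select the next vertex q as the point such that every other point lies strictly to the left of (or on) the directed line p → q. (Equivalently: for every other point r, the cross product (q − p) × (r − p) ≥ 0.)
Starting point (lowest x, tie lowest y): (-7, -7). Wrap until returning to start. Resulting hull: (-7, -7), (2, 8), (2, 9), (-1, 9), (-5, 8).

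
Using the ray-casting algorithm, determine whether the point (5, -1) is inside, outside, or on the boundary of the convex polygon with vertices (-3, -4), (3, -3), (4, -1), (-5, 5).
The point (5, -1) lies strictly outside the polygon

Cast a horizontal ray to the right from the query point and count how many polygon edges it crosses (each edge strictly once or zero times, handled with the usual half-open convention). 
Parity of crossings → even ⇒ outside.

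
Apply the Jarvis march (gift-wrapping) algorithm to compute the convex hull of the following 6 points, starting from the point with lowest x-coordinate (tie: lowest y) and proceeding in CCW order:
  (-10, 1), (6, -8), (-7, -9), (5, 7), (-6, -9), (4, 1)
Hull (CCW) = [(-10, 1), (-7, -9), (-6, -9), (6, -8), (5, 7)]

Jarvis march: at each step, from the current hull vertex p, select the next vertex q as the point such that every other point lies strictly to the left of (or on) the directed line p → q. (Equivalently: for every other point r, the cross product (q − p) × (r − p) ≥ 0.)
Starting point (lowest x, tie lowest y): (-10, 1). Wrap until returning to start. Resulting hull: (-10, 1), (-7, -9), (-6, -9), (6, -8), (5, 7).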